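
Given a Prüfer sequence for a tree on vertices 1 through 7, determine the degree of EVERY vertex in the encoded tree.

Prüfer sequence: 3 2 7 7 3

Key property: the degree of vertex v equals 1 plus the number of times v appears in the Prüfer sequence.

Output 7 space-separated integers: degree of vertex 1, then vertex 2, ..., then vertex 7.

p_1 = 3: count[3] becomes 1
p_2 = 2: count[2] becomes 1
p_3 = 7: count[7] becomes 1
p_4 = 7: count[7] becomes 2
p_5 = 3: count[3] becomes 2
Degrees (1 + count): deg[1]=1+0=1, deg[2]=1+1=2, deg[3]=1+2=3, deg[4]=1+0=1, deg[5]=1+0=1, deg[6]=1+0=1, deg[7]=1+2=3

Answer: 1 2 3 1 1 1 3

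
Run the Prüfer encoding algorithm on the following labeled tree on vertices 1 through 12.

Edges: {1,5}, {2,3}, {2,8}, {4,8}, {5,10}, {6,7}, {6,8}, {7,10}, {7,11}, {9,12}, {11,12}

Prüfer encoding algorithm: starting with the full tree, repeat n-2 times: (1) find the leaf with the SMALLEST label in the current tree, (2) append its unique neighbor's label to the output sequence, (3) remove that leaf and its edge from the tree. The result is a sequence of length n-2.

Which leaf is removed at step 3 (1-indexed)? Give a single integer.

Answer: 2

Derivation:
Step 1: current leaves = {1,3,4,9}. Remove leaf 1 (neighbor: 5).
Step 2: current leaves = {3,4,5,9}. Remove leaf 3 (neighbor: 2).
Step 3: current leaves = {2,4,5,9}. Remove leaf 2 (neighbor: 8).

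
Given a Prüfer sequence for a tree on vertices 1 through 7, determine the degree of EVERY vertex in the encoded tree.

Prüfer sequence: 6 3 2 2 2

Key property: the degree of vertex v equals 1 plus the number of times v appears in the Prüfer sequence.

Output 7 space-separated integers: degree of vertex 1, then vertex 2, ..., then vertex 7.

Answer: 1 4 2 1 1 2 1

Derivation:
p_1 = 6: count[6] becomes 1
p_2 = 3: count[3] becomes 1
p_3 = 2: count[2] becomes 1
p_4 = 2: count[2] becomes 2
p_5 = 2: count[2] becomes 3
Degrees (1 + count): deg[1]=1+0=1, deg[2]=1+3=4, deg[3]=1+1=2, deg[4]=1+0=1, deg[5]=1+0=1, deg[6]=1+1=2, deg[7]=1+0=1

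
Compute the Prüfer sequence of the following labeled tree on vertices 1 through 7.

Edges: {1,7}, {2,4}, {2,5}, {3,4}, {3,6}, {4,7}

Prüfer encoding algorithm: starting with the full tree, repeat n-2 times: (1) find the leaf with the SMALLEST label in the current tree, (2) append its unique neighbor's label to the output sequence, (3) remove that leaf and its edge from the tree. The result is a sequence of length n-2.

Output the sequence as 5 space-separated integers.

Answer: 7 2 4 3 4

Derivation:
Step 1: leaves = {1,5,6}. Remove smallest leaf 1, emit neighbor 7.
Step 2: leaves = {5,6,7}. Remove smallest leaf 5, emit neighbor 2.
Step 3: leaves = {2,6,7}. Remove smallest leaf 2, emit neighbor 4.
Step 4: leaves = {6,7}. Remove smallest leaf 6, emit neighbor 3.
Step 5: leaves = {3,7}. Remove smallest leaf 3, emit neighbor 4.
Done: 2 vertices remain (4, 7). Sequence = [7 2 4 3 4]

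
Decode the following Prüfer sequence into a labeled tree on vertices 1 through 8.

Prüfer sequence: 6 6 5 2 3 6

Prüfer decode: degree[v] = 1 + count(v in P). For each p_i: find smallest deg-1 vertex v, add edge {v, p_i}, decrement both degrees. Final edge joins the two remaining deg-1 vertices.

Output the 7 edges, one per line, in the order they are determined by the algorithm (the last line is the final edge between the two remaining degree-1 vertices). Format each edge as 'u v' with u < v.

Answer: 1 6
4 6
5 7
2 5
2 3
3 6
6 8

Derivation:
Initial degrees: {1:1, 2:2, 3:2, 4:1, 5:2, 6:4, 7:1, 8:1}
Step 1: smallest deg-1 vertex = 1, p_1 = 6. Add edge {1,6}. Now deg[1]=0, deg[6]=3.
Step 2: smallest deg-1 vertex = 4, p_2 = 6. Add edge {4,6}. Now deg[4]=0, deg[6]=2.
Step 3: smallest deg-1 vertex = 7, p_3 = 5. Add edge {5,7}. Now deg[7]=0, deg[5]=1.
Step 4: smallest deg-1 vertex = 5, p_4 = 2. Add edge {2,5}. Now deg[5]=0, deg[2]=1.
Step 5: smallest deg-1 vertex = 2, p_5 = 3. Add edge {2,3}. Now deg[2]=0, deg[3]=1.
Step 6: smallest deg-1 vertex = 3, p_6 = 6. Add edge {3,6}. Now deg[3]=0, deg[6]=1.
Final: two remaining deg-1 vertices are 6, 8. Add edge {6,8}.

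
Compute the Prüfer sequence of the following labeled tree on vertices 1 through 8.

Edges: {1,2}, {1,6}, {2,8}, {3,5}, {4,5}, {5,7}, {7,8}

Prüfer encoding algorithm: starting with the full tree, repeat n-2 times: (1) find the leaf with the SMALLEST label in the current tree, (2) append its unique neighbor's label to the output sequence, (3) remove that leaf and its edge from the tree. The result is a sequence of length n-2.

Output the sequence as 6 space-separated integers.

Answer: 5 5 7 1 2 8

Derivation:
Step 1: leaves = {3,4,6}. Remove smallest leaf 3, emit neighbor 5.
Step 2: leaves = {4,6}. Remove smallest leaf 4, emit neighbor 5.
Step 3: leaves = {5,6}. Remove smallest leaf 5, emit neighbor 7.
Step 4: leaves = {6,7}. Remove smallest leaf 6, emit neighbor 1.
Step 5: leaves = {1,7}. Remove smallest leaf 1, emit neighbor 2.
Step 6: leaves = {2,7}. Remove smallest leaf 2, emit neighbor 8.
Done: 2 vertices remain (7, 8). Sequence = [5 5 7 1 2 8]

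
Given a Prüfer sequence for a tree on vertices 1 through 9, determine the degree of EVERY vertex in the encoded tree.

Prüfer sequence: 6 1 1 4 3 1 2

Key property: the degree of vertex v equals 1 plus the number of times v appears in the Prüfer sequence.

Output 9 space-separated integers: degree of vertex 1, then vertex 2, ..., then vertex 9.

Answer: 4 2 2 2 1 2 1 1 1

Derivation:
p_1 = 6: count[6] becomes 1
p_2 = 1: count[1] becomes 1
p_3 = 1: count[1] becomes 2
p_4 = 4: count[4] becomes 1
p_5 = 3: count[3] becomes 1
p_6 = 1: count[1] becomes 3
p_7 = 2: count[2] becomes 1
Degrees (1 + count): deg[1]=1+3=4, deg[2]=1+1=2, deg[3]=1+1=2, deg[4]=1+1=2, deg[5]=1+0=1, deg[6]=1+1=2, deg[7]=1+0=1, deg[8]=1+0=1, deg[9]=1+0=1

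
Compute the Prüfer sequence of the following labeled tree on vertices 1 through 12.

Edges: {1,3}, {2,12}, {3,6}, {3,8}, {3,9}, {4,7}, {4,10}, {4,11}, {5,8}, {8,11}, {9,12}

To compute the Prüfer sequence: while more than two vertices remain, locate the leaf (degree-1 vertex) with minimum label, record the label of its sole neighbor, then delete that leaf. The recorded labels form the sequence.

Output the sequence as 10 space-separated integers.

Answer: 3 12 8 3 4 4 11 8 3 9

Derivation:
Step 1: leaves = {1,2,5,6,7,10}. Remove smallest leaf 1, emit neighbor 3.
Step 2: leaves = {2,5,6,7,10}. Remove smallest leaf 2, emit neighbor 12.
Step 3: leaves = {5,6,7,10,12}. Remove smallest leaf 5, emit neighbor 8.
Step 4: leaves = {6,7,10,12}. Remove smallest leaf 6, emit neighbor 3.
Step 5: leaves = {7,10,12}. Remove smallest leaf 7, emit neighbor 4.
Step 6: leaves = {10,12}. Remove smallest leaf 10, emit neighbor 4.
Step 7: leaves = {4,12}. Remove smallest leaf 4, emit neighbor 11.
Step 8: leaves = {11,12}. Remove smallest leaf 11, emit neighbor 8.
Step 9: leaves = {8,12}. Remove smallest leaf 8, emit neighbor 3.
Step 10: leaves = {3,12}. Remove smallest leaf 3, emit neighbor 9.
Done: 2 vertices remain (9, 12). Sequence = [3 12 8 3 4 4 11 8 3 9]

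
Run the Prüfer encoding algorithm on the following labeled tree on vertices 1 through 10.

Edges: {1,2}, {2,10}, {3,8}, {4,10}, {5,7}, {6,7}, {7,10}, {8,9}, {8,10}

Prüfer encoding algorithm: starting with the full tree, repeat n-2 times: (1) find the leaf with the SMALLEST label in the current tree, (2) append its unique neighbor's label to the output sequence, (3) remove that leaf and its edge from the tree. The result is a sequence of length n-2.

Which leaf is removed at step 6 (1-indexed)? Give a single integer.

Answer: 6

Derivation:
Step 1: current leaves = {1,3,4,5,6,9}. Remove leaf 1 (neighbor: 2).
Step 2: current leaves = {2,3,4,5,6,9}. Remove leaf 2 (neighbor: 10).
Step 3: current leaves = {3,4,5,6,9}. Remove leaf 3 (neighbor: 8).
Step 4: current leaves = {4,5,6,9}. Remove leaf 4 (neighbor: 10).
Step 5: current leaves = {5,6,9}. Remove leaf 5 (neighbor: 7).
Step 6: current leaves = {6,9}. Remove leaf 6 (neighbor: 7).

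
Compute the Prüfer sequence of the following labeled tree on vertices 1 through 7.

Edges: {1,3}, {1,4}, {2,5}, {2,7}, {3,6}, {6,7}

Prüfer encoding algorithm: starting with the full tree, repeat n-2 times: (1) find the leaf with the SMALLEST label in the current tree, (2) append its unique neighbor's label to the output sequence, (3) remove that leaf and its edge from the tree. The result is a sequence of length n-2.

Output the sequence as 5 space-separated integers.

Answer: 1 3 6 2 7

Derivation:
Step 1: leaves = {4,5}. Remove smallest leaf 4, emit neighbor 1.
Step 2: leaves = {1,5}. Remove smallest leaf 1, emit neighbor 3.
Step 3: leaves = {3,5}. Remove smallest leaf 3, emit neighbor 6.
Step 4: leaves = {5,6}. Remove smallest leaf 5, emit neighbor 2.
Step 5: leaves = {2,6}. Remove smallest leaf 2, emit neighbor 7.
Done: 2 vertices remain (6, 7). Sequence = [1 3 6 2 7]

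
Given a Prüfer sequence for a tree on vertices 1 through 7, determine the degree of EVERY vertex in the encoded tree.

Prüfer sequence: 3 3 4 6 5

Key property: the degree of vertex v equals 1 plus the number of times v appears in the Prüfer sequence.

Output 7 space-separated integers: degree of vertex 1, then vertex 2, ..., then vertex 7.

Answer: 1 1 3 2 2 2 1

Derivation:
p_1 = 3: count[3] becomes 1
p_2 = 3: count[3] becomes 2
p_3 = 4: count[4] becomes 1
p_4 = 6: count[6] becomes 1
p_5 = 5: count[5] becomes 1
Degrees (1 + count): deg[1]=1+0=1, deg[2]=1+0=1, deg[3]=1+2=3, deg[4]=1+1=2, deg[5]=1+1=2, deg[6]=1+1=2, deg[7]=1+0=1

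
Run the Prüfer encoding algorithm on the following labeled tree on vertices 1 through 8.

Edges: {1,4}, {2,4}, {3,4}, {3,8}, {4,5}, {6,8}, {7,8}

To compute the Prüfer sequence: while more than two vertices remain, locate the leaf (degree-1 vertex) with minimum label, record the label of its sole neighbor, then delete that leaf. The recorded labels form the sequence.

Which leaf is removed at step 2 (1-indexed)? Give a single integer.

Step 1: current leaves = {1,2,5,6,7}. Remove leaf 1 (neighbor: 4).
Step 2: current leaves = {2,5,6,7}. Remove leaf 2 (neighbor: 4).

Answer: 2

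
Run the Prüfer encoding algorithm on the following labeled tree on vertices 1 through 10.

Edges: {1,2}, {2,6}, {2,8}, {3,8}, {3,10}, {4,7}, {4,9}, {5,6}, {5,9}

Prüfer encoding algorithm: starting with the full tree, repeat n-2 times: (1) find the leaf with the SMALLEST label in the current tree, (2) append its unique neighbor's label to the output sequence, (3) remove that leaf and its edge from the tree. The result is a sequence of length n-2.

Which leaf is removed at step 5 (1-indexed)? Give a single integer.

Answer: 5

Derivation:
Step 1: current leaves = {1,7,10}. Remove leaf 1 (neighbor: 2).
Step 2: current leaves = {7,10}. Remove leaf 7 (neighbor: 4).
Step 3: current leaves = {4,10}. Remove leaf 4 (neighbor: 9).
Step 4: current leaves = {9,10}. Remove leaf 9 (neighbor: 5).
Step 5: current leaves = {5,10}. Remove leaf 5 (neighbor: 6).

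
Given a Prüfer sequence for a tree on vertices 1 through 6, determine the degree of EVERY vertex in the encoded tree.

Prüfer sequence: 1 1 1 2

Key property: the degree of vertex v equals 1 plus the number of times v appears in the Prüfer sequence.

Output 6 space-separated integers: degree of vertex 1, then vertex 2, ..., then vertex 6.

Answer: 4 2 1 1 1 1

Derivation:
p_1 = 1: count[1] becomes 1
p_2 = 1: count[1] becomes 2
p_3 = 1: count[1] becomes 3
p_4 = 2: count[2] becomes 1
Degrees (1 + count): deg[1]=1+3=4, deg[2]=1+1=2, deg[3]=1+0=1, deg[4]=1+0=1, deg[5]=1+0=1, deg[6]=1+0=1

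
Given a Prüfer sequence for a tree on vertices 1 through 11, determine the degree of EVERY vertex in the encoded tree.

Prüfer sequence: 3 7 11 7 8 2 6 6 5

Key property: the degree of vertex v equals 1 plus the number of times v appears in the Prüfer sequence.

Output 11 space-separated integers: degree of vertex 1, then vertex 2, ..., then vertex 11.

Answer: 1 2 2 1 2 3 3 2 1 1 2

Derivation:
p_1 = 3: count[3] becomes 1
p_2 = 7: count[7] becomes 1
p_3 = 11: count[11] becomes 1
p_4 = 7: count[7] becomes 2
p_5 = 8: count[8] becomes 1
p_6 = 2: count[2] becomes 1
p_7 = 6: count[6] becomes 1
p_8 = 6: count[6] becomes 2
p_9 = 5: count[5] becomes 1
Degrees (1 + count): deg[1]=1+0=1, deg[2]=1+1=2, deg[3]=1+1=2, deg[4]=1+0=1, deg[5]=1+1=2, deg[6]=1+2=3, deg[7]=1+2=3, deg[8]=1+1=2, deg[9]=1+0=1, deg[10]=1+0=1, deg[11]=1+1=2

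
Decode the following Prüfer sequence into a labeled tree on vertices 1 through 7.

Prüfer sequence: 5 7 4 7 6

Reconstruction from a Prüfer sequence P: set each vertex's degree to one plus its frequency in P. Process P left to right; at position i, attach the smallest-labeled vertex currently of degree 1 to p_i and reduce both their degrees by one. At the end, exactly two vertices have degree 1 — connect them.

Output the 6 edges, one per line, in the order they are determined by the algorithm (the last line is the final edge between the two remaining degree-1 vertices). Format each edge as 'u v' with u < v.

Initial degrees: {1:1, 2:1, 3:1, 4:2, 5:2, 6:2, 7:3}
Step 1: smallest deg-1 vertex = 1, p_1 = 5. Add edge {1,5}. Now deg[1]=0, deg[5]=1.
Step 2: smallest deg-1 vertex = 2, p_2 = 7. Add edge {2,7}. Now deg[2]=0, deg[7]=2.
Step 3: smallest deg-1 vertex = 3, p_3 = 4. Add edge {3,4}. Now deg[3]=0, deg[4]=1.
Step 4: smallest deg-1 vertex = 4, p_4 = 7. Add edge {4,7}. Now deg[4]=0, deg[7]=1.
Step 5: smallest deg-1 vertex = 5, p_5 = 6. Add edge {5,6}. Now deg[5]=0, deg[6]=1.
Final: two remaining deg-1 vertices are 6, 7. Add edge {6,7}.

Answer: 1 5
2 7
3 4
4 7
5 6
6 7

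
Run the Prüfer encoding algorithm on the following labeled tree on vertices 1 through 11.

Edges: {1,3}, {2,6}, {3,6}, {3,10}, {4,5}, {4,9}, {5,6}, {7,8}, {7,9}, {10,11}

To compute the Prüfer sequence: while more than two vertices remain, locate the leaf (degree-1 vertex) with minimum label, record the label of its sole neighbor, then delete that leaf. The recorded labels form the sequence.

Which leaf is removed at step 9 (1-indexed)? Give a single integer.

Answer: 3

Derivation:
Step 1: current leaves = {1,2,8,11}. Remove leaf 1 (neighbor: 3).
Step 2: current leaves = {2,8,11}. Remove leaf 2 (neighbor: 6).
Step 3: current leaves = {8,11}. Remove leaf 8 (neighbor: 7).
Step 4: current leaves = {7,11}. Remove leaf 7 (neighbor: 9).
Step 5: current leaves = {9,11}. Remove leaf 9 (neighbor: 4).
Step 6: current leaves = {4,11}. Remove leaf 4 (neighbor: 5).
Step 7: current leaves = {5,11}. Remove leaf 5 (neighbor: 6).
Step 8: current leaves = {6,11}. Remove leaf 6 (neighbor: 3).
Step 9: current leaves = {3,11}. Remove leaf 3 (neighbor: 10).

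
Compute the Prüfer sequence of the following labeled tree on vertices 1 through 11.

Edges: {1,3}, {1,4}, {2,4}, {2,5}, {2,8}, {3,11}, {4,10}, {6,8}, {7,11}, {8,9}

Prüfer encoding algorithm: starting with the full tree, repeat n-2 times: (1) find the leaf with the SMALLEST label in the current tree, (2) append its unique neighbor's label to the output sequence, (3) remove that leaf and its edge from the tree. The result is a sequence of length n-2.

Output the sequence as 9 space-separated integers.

Step 1: leaves = {5,6,7,9,10}. Remove smallest leaf 5, emit neighbor 2.
Step 2: leaves = {6,7,9,10}. Remove smallest leaf 6, emit neighbor 8.
Step 3: leaves = {7,9,10}. Remove smallest leaf 7, emit neighbor 11.
Step 4: leaves = {9,10,11}. Remove smallest leaf 9, emit neighbor 8.
Step 5: leaves = {8,10,11}. Remove smallest leaf 8, emit neighbor 2.
Step 6: leaves = {2,10,11}. Remove smallest leaf 2, emit neighbor 4.
Step 7: leaves = {10,11}. Remove smallest leaf 10, emit neighbor 4.
Step 8: leaves = {4,11}. Remove smallest leaf 4, emit neighbor 1.
Step 9: leaves = {1,11}. Remove smallest leaf 1, emit neighbor 3.
Done: 2 vertices remain (3, 11). Sequence = [2 8 11 8 2 4 4 1 3]

Answer: 2 8 11 8 2 4 4 1 3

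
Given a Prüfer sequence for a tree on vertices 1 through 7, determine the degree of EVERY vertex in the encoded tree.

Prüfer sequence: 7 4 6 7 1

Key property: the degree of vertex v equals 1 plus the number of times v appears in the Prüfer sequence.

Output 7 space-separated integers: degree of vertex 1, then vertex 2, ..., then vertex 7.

p_1 = 7: count[7] becomes 1
p_2 = 4: count[4] becomes 1
p_3 = 6: count[6] becomes 1
p_4 = 7: count[7] becomes 2
p_5 = 1: count[1] becomes 1
Degrees (1 + count): deg[1]=1+1=2, deg[2]=1+0=1, deg[3]=1+0=1, deg[4]=1+1=2, deg[5]=1+0=1, deg[6]=1+1=2, deg[7]=1+2=3

Answer: 2 1 1 2 1 2 3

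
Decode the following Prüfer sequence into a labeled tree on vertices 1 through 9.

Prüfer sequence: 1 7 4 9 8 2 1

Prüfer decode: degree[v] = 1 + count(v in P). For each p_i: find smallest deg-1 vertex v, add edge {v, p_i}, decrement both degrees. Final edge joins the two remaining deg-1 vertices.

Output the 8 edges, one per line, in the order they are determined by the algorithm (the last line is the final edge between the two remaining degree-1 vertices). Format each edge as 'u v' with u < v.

Answer: 1 3
5 7
4 6
4 9
7 8
2 8
1 2
1 9

Derivation:
Initial degrees: {1:3, 2:2, 3:1, 4:2, 5:1, 6:1, 7:2, 8:2, 9:2}
Step 1: smallest deg-1 vertex = 3, p_1 = 1. Add edge {1,3}. Now deg[3]=0, deg[1]=2.
Step 2: smallest deg-1 vertex = 5, p_2 = 7. Add edge {5,7}. Now deg[5]=0, deg[7]=1.
Step 3: smallest deg-1 vertex = 6, p_3 = 4. Add edge {4,6}. Now deg[6]=0, deg[4]=1.
Step 4: smallest deg-1 vertex = 4, p_4 = 9. Add edge {4,9}. Now deg[4]=0, deg[9]=1.
Step 5: smallest deg-1 vertex = 7, p_5 = 8. Add edge {7,8}. Now deg[7]=0, deg[8]=1.
Step 6: smallest deg-1 vertex = 8, p_6 = 2. Add edge {2,8}. Now deg[8]=0, deg[2]=1.
Step 7: smallest deg-1 vertex = 2, p_7 = 1. Add edge {1,2}. Now deg[2]=0, deg[1]=1.
Final: two remaining deg-1 vertices are 1, 9. Add edge {1,9}.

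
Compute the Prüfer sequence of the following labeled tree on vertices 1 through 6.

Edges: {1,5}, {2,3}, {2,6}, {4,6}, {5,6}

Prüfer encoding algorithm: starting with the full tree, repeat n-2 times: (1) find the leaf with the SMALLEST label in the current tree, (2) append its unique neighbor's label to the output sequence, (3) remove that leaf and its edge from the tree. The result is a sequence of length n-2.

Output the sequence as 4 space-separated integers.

Step 1: leaves = {1,3,4}. Remove smallest leaf 1, emit neighbor 5.
Step 2: leaves = {3,4,5}. Remove smallest leaf 3, emit neighbor 2.
Step 3: leaves = {2,4,5}. Remove smallest leaf 2, emit neighbor 6.
Step 4: leaves = {4,5}. Remove smallest leaf 4, emit neighbor 6.
Done: 2 vertices remain (5, 6). Sequence = [5 2 6 6]

Answer: 5 2 6 6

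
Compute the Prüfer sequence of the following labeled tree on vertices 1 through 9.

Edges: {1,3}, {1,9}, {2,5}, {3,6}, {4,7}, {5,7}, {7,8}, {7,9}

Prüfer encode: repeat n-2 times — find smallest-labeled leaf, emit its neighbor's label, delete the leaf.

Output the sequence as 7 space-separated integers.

Step 1: leaves = {2,4,6,8}. Remove smallest leaf 2, emit neighbor 5.
Step 2: leaves = {4,5,6,8}. Remove smallest leaf 4, emit neighbor 7.
Step 3: leaves = {5,6,8}. Remove smallest leaf 5, emit neighbor 7.
Step 4: leaves = {6,8}. Remove smallest leaf 6, emit neighbor 3.
Step 5: leaves = {3,8}. Remove smallest leaf 3, emit neighbor 1.
Step 6: leaves = {1,8}. Remove smallest leaf 1, emit neighbor 9.
Step 7: leaves = {8,9}. Remove smallest leaf 8, emit neighbor 7.
Done: 2 vertices remain (7, 9). Sequence = [5 7 7 3 1 9 7]

Answer: 5 7 7 3 1 9 7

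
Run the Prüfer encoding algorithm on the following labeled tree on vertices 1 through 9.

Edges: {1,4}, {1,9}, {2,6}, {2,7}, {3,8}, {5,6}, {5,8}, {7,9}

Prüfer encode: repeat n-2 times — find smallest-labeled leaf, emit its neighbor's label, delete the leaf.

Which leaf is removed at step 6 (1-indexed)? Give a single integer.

Step 1: current leaves = {3,4}. Remove leaf 3 (neighbor: 8).
Step 2: current leaves = {4,8}. Remove leaf 4 (neighbor: 1).
Step 3: current leaves = {1,8}. Remove leaf 1 (neighbor: 9).
Step 4: current leaves = {8,9}. Remove leaf 8 (neighbor: 5).
Step 5: current leaves = {5,9}. Remove leaf 5 (neighbor: 6).
Step 6: current leaves = {6,9}. Remove leaf 6 (neighbor: 2).

Answer: 6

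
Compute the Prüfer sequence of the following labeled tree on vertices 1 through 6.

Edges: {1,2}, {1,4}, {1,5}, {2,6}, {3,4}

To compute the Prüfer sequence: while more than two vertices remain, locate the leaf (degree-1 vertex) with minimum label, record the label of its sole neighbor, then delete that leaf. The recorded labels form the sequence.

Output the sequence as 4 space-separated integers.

Step 1: leaves = {3,5,6}. Remove smallest leaf 3, emit neighbor 4.
Step 2: leaves = {4,5,6}. Remove smallest leaf 4, emit neighbor 1.
Step 3: leaves = {5,6}. Remove smallest leaf 5, emit neighbor 1.
Step 4: leaves = {1,6}. Remove smallest leaf 1, emit neighbor 2.
Done: 2 vertices remain (2, 6). Sequence = [4 1 1 2]

Answer: 4 1 1 2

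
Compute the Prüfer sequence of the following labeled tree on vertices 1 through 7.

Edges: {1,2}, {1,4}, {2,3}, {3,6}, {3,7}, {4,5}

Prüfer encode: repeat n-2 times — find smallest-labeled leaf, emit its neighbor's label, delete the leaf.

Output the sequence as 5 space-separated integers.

Step 1: leaves = {5,6,7}. Remove smallest leaf 5, emit neighbor 4.
Step 2: leaves = {4,6,7}. Remove smallest leaf 4, emit neighbor 1.
Step 3: leaves = {1,6,7}. Remove smallest leaf 1, emit neighbor 2.
Step 4: leaves = {2,6,7}. Remove smallest leaf 2, emit neighbor 3.
Step 5: leaves = {6,7}. Remove smallest leaf 6, emit neighbor 3.
Done: 2 vertices remain (3, 7). Sequence = [4 1 2 3 3]

Answer: 4 1 2 3 3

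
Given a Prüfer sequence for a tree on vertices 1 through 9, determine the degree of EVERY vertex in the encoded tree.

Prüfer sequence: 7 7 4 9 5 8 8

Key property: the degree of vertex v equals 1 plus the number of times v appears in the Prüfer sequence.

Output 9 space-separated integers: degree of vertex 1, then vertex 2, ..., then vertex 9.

Answer: 1 1 1 2 2 1 3 3 2

Derivation:
p_1 = 7: count[7] becomes 1
p_2 = 7: count[7] becomes 2
p_3 = 4: count[4] becomes 1
p_4 = 9: count[9] becomes 1
p_5 = 5: count[5] becomes 1
p_6 = 8: count[8] becomes 1
p_7 = 8: count[8] becomes 2
Degrees (1 + count): deg[1]=1+0=1, deg[2]=1+0=1, deg[3]=1+0=1, deg[4]=1+1=2, deg[5]=1+1=2, deg[6]=1+0=1, deg[7]=1+2=3, deg[8]=1+2=3, deg[9]=1+1=2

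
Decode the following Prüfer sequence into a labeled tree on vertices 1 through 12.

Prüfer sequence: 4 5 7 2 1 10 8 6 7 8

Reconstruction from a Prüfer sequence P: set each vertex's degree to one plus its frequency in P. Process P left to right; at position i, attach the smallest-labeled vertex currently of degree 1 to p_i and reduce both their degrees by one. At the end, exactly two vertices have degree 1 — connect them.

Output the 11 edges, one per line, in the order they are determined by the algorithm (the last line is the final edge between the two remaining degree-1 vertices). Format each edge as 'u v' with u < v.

Initial degrees: {1:2, 2:2, 3:1, 4:2, 5:2, 6:2, 7:3, 8:3, 9:1, 10:2, 11:1, 12:1}
Step 1: smallest deg-1 vertex = 3, p_1 = 4. Add edge {3,4}. Now deg[3]=0, deg[4]=1.
Step 2: smallest deg-1 vertex = 4, p_2 = 5. Add edge {4,5}. Now deg[4]=0, deg[5]=1.
Step 3: smallest deg-1 vertex = 5, p_3 = 7. Add edge {5,7}. Now deg[5]=0, deg[7]=2.
Step 4: smallest deg-1 vertex = 9, p_4 = 2. Add edge {2,9}. Now deg[9]=0, deg[2]=1.
Step 5: smallest deg-1 vertex = 2, p_5 = 1. Add edge {1,2}. Now deg[2]=0, deg[1]=1.
Step 6: smallest deg-1 vertex = 1, p_6 = 10. Add edge {1,10}. Now deg[1]=0, deg[10]=1.
Step 7: smallest deg-1 vertex = 10, p_7 = 8. Add edge {8,10}. Now deg[10]=0, deg[8]=2.
Step 8: smallest deg-1 vertex = 11, p_8 = 6. Add edge {6,11}. Now deg[11]=0, deg[6]=1.
Step 9: smallest deg-1 vertex = 6, p_9 = 7. Add edge {6,7}. Now deg[6]=0, deg[7]=1.
Step 10: smallest deg-1 vertex = 7, p_10 = 8. Add edge {7,8}. Now deg[7]=0, deg[8]=1.
Final: two remaining deg-1 vertices are 8, 12. Add edge {8,12}.

Answer: 3 4
4 5
5 7
2 9
1 2
1 10
8 10
6 11
6 7
7 8
8 12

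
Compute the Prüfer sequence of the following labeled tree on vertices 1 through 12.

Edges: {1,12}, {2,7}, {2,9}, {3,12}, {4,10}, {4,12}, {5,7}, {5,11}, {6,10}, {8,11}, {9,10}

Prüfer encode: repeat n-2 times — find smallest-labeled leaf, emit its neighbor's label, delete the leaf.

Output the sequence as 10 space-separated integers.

Answer: 12 12 10 11 5 7 2 9 10 4

Derivation:
Step 1: leaves = {1,3,6,8}. Remove smallest leaf 1, emit neighbor 12.
Step 2: leaves = {3,6,8}. Remove smallest leaf 3, emit neighbor 12.
Step 3: leaves = {6,8,12}. Remove smallest leaf 6, emit neighbor 10.
Step 4: leaves = {8,12}. Remove smallest leaf 8, emit neighbor 11.
Step 5: leaves = {11,12}. Remove smallest leaf 11, emit neighbor 5.
Step 6: leaves = {5,12}. Remove smallest leaf 5, emit neighbor 7.
Step 7: leaves = {7,12}. Remove smallest leaf 7, emit neighbor 2.
Step 8: leaves = {2,12}. Remove smallest leaf 2, emit neighbor 9.
Step 9: leaves = {9,12}. Remove smallest leaf 9, emit neighbor 10.
Step 10: leaves = {10,12}. Remove smallest leaf 10, emit neighbor 4.
Done: 2 vertices remain (4, 12). Sequence = [12 12 10 11 5 7 2 9 10 4]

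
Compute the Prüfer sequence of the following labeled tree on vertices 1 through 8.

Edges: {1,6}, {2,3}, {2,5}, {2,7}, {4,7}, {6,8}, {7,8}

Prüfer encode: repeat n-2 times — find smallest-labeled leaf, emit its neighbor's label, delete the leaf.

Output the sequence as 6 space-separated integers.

Answer: 6 2 7 2 7 8

Derivation:
Step 1: leaves = {1,3,4,5}. Remove smallest leaf 1, emit neighbor 6.
Step 2: leaves = {3,4,5,6}. Remove smallest leaf 3, emit neighbor 2.
Step 3: leaves = {4,5,6}. Remove smallest leaf 4, emit neighbor 7.
Step 4: leaves = {5,6}. Remove smallest leaf 5, emit neighbor 2.
Step 5: leaves = {2,6}. Remove smallest leaf 2, emit neighbor 7.
Step 6: leaves = {6,7}. Remove smallest leaf 6, emit neighbor 8.
Done: 2 vertices remain (7, 8). Sequence = [6 2 7 2 7 8]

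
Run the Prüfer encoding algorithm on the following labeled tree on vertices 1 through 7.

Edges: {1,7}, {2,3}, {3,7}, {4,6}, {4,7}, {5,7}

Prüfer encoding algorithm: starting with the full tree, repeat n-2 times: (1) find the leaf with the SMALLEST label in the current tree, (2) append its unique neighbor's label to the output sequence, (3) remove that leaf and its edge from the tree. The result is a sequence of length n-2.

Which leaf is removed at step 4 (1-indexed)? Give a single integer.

Answer: 5

Derivation:
Step 1: current leaves = {1,2,5,6}. Remove leaf 1 (neighbor: 7).
Step 2: current leaves = {2,5,6}. Remove leaf 2 (neighbor: 3).
Step 3: current leaves = {3,5,6}. Remove leaf 3 (neighbor: 7).
Step 4: current leaves = {5,6}. Remove leaf 5 (neighbor: 7).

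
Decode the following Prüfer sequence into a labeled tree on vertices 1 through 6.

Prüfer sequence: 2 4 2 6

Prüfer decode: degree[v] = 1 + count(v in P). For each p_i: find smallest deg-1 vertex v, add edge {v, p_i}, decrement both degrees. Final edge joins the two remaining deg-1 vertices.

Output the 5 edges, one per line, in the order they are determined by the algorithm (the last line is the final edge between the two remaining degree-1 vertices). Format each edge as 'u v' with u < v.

Answer: 1 2
3 4
2 4
2 6
5 6

Derivation:
Initial degrees: {1:1, 2:3, 3:1, 4:2, 5:1, 6:2}
Step 1: smallest deg-1 vertex = 1, p_1 = 2. Add edge {1,2}. Now deg[1]=0, deg[2]=2.
Step 2: smallest deg-1 vertex = 3, p_2 = 4. Add edge {3,4}. Now deg[3]=0, deg[4]=1.
Step 3: smallest deg-1 vertex = 4, p_3 = 2. Add edge {2,4}. Now deg[4]=0, deg[2]=1.
Step 4: smallest deg-1 vertex = 2, p_4 = 6. Add edge {2,6}. Now deg[2]=0, deg[6]=1.
Final: two remaining deg-1 vertices are 5, 6. Add edge {5,6}.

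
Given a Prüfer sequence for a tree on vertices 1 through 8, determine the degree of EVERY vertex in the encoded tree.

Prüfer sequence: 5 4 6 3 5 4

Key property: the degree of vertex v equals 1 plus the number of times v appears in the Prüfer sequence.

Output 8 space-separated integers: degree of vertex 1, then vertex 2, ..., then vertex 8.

Answer: 1 1 2 3 3 2 1 1

Derivation:
p_1 = 5: count[5] becomes 1
p_2 = 4: count[4] becomes 1
p_3 = 6: count[6] becomes 1
p_4 = 3: count[3] becomes 1
p_5 = 5: count[5] becomes 2
p_6 = 4: count[4] becomes 2
Degrees (1 + count): deg[1]=1+0=1, deg[2]=1+0=1, deg[3]=1+1=2, deg[4]=1+2=3, deg[5]=1+2=3, deg[6]=1+1=2, deg[7]=1+0=1, deg[8]=1+0=1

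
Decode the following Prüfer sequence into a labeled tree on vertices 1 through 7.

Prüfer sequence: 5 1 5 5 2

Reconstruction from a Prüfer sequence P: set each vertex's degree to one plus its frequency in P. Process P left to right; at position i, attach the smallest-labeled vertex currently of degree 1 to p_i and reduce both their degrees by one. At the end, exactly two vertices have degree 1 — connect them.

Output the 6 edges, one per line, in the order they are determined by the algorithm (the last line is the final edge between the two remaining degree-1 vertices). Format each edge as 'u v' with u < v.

Initial degrees: {1:2, 2:2, 3:1, 4:1, 5:4, 6:1, 7:1}
Step 1: smallest deg-1 vertex = 3, p_1 = 5. Add edge {3,5}. Now deg[3]=0, deg[5]=3.
Step 2: smallest deg-1 vertex = 4, p_2 = 1. Add edge {1,4}. Now deg[4]=0, deg[1]=1.
Step 3: smallest deg-1 vertex = 1, p_3 = 5. Add edge {1,5}. Now deg[1]=0, deg[5]=2.
Step 4: smallest deg-1 vertex = 6, p_4 = 5. Add edge {5,6}. Now deg[6]=0, deg[5]=1.
Step 5: smallest deg-1 vertex = 5, p_5 = 2. Add edge {2,5}. Now deg[5]=0, deg[2]=1.
Final: two remaining deg-1 vertices are 2, 7. Add edge {2,7}.

Answer: 3 5
1 4
1 5
5 6
2 5
2 7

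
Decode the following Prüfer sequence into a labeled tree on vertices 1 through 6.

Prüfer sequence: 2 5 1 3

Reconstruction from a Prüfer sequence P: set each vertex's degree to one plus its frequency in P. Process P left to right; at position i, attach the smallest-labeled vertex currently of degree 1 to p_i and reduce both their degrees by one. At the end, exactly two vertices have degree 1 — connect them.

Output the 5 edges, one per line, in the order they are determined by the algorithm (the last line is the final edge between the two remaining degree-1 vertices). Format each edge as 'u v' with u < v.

Initial degrees: {1:2, 2:2, 3:2, 4:1, 5:2, 6:1}
Step 1: smallest deg-1 vertex = 4, p_1 = 2. Add edge {2,4}. Now deg[4]=0, deg[2]=1.
Step 2: smallest deg-1 vertex = 2, p_2 = 5. Add edge {2,5}. Now deg[2]=0, deg[5]=1.
Step 3: smallest deg-1 vertex = 5, p_3 = 1. Add edge {1,5}. Now deg[5]=0, deg[1]=1.
Step 4: smallest deg-1 vertex = 1, p_4 = 3. Add edge {1,3}. Now deg[1]=0, deg[3]=1.
Final: two remaining deg-1 vertices are 3, 6. Add edge {3,6}.

Answer: 2 4
2 5
1 5
1 3
3 6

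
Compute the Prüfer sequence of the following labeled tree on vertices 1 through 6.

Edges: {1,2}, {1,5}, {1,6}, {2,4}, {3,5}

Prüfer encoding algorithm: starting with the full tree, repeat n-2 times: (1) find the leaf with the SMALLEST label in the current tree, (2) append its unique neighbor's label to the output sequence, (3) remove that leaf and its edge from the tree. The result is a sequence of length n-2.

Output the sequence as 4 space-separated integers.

Answer: 5 2 1 1

Derivation:
Step 1: leaves = {3,4,6}. Remove smallest leaf 3, emit neighbor 5.
Step 2: leaves = {4,5,6}. Remove smallest leaf 4, emit neighbor 2.
Step 3: leaves = {2,5,6}. Remove smallest leaf 2, emit neighbor 1.
Step 4: leaves = {5,6}. Remove smallest leaf 5, emit neighbor 1.
Done: 2 vertices remain (1, 6). Sequence = [5 2 1 1]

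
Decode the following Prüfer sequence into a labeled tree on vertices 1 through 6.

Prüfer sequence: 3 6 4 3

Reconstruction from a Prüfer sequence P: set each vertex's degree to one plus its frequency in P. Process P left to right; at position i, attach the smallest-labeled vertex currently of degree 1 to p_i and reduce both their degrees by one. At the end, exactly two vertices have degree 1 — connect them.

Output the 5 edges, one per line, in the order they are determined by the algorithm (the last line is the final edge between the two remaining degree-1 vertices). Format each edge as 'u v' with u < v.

Initial degrees: {1:1, 2:1, 3:3, 4:2, 5:1, 6:2}
Step 1: smallest deg-1 vertex = 1, p_1 = 3. Add edge {1,3}. Now deg[1]=0, deg[3]=2.
Step 2: smallest deg-1 vertex = 2, p_2 = 6. Add edge {2,6}. Now deg[2]=0, deg[6]=1.
Step 3: smallest deg-1 vertex = 5, p_3 = 4. Add edge {4,5}. Now deg[5]=0, deg[4]=1.
Step 4: smallest deg-1 vertex = 4, p_4 = 3. Add edge {3,4}. Now deg[4]=0, deg[3]=1.
Final: two remaining deg-1 vertices are 3, 6. Add edge {3,6}.

Answer: 1 3
2 6
4 5
3 4
3 6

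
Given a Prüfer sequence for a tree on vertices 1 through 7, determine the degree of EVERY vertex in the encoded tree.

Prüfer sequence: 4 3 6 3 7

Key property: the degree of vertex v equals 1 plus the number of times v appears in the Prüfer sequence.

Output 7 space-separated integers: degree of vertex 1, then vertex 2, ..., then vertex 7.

p_1 = 4: count[4] becomes 1
p_2 = 3: count[3] becomes 1
p_3 = 6: count[6] becomes 1
p_4 = 3: count[3] becomes 2
p_5 = 7: count[7] becomes 1
Degrees (1 + count): deg[1]=1+0=1, deg[2]=1+0=1, deg[3]=1+2=3, deg[4]=1+1=2, deg[5]=1+0=1, deg[6]=1+1=2, deg[7]=1+1=2

Answer: 1 1 3 2 1 2 2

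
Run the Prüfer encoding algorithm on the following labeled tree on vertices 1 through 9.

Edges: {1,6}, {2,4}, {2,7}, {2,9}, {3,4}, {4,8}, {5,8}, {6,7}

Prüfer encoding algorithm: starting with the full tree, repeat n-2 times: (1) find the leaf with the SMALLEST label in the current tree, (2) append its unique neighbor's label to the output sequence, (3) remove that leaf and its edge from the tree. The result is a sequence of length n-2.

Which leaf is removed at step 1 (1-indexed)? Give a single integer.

Step 1: current leaves = {1,3,5,9}. Remove leaf 1 (neighbor: 6).

Answer: 1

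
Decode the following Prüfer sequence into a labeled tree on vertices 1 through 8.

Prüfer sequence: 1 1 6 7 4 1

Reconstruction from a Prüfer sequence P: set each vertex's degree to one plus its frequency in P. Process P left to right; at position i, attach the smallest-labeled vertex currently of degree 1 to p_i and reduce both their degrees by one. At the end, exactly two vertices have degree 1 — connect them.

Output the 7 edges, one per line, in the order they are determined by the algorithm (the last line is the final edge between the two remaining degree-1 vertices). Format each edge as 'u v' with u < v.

Answer: 1 2
1 3
5 6
6 7
4 7
1 4
1 8

Derivation:
Initial degrees: {1:4, 2:1, 3:1, 4:2, 5:1, 6:2, 7:2, 8:1}
Step 1: smallest deg-1 vertex = 2, p_1 = 1. Add edge {1,2}. Now deg[2]=0, deg[1]=3.
Step 2: smallest deg-1 vertex = 3, p_2 = 1. Add edge {1,3}. Now deg[3]=0, deg[1]=2.
Step 3: smallest deg-1 vertex = 5, p_3 = 6. Add edge {5,6}. Now deg[5]=0, deg[6]=1.
Step 4: smallest deg-1 vertex = 6, p_4 = 7. Add edge {6,7}. Now deg[6]=0, deg[7]=1.
Step 5: smallest deg-1 vertex = 7, p_5 = 4. Add edge {4,7}. Now deg[7]=0, deg[4]=1.
Step 6: smallest deg-1 vertex = 4, p_6 = 1. Add edge {1,4}. Now deg[4]=0, deg[1]=1.
Final: two remaining deg-1 vertices are 1, 8. Add edge {1,8}.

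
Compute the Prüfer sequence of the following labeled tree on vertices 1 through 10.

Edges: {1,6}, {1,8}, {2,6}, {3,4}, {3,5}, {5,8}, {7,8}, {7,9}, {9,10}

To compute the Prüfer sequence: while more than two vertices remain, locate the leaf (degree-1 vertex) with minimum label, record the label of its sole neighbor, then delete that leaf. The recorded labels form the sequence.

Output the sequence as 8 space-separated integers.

Step 1: leaves = {2,4,10}. Remove smallest leaf 2, emit neighbor 6.
Step 2: leaves = {4,6,10}. Remove smallest leaf 4, emit neighbor 3.
Step 3: leaves = {3,6,10}. Remove smallest leaf 3, emit neighbor 5.
Step 4: leaves = {5,6,10}. Remove smallest leaf 5, emit neighbor 8.
Step 5: leaves = {6,10}. Remove smallest leaf 6, emit neighbor 1.
Step 6: leaves = {1,10}. Remove smallest leaf 1, emit neighbor 8.
Step 7: leaves = {8,10}. Remove smallest leaf 8, emit neighbor 7.
Step 8: leaves = {7,10}. Remove smallest leaf 7, emit neighbor 9.
Done: 2 vertices remain (9, 10). Sequence = [6 3 5 8 1 8 7 9]

Answer: 6 3 5 8 1 8 7 9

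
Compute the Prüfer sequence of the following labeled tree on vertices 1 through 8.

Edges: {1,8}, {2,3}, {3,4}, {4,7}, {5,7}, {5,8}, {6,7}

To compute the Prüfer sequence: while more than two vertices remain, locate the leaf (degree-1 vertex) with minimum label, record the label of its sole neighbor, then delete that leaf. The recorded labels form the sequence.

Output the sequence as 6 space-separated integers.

Answer: 8 3 4 7 7 5

Derivation:
Step 1: leaves = {1,2,6}. Remove smallest leaf 1, emit neighbor 8.
Step 2: leaves = {2,6,8}. Remove smallest leaf 2, emit neighbor 3.
Step 3: leaves = {3,6,8}. Remove smallest leaf 3, emit neighbor 4.
Step 4: leaves = {4,6,8}. Remove smallest leaf 4, emit neighbor 7.
Step 5: leaves = {6,8}. Remove smallest leaf 6, emit neighbor 7.
Step 6: leaves = {7,8}. Remove smallest leaf 7, emit neighbor 5.
Done: 2 vertices remain (5, 8). Sequence = [8 3 4 7 7 5]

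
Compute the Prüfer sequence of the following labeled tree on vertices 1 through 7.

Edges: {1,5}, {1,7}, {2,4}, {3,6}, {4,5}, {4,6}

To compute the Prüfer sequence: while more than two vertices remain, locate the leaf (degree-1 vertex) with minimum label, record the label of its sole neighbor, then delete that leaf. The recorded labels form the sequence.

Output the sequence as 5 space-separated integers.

Step 1: leaves = {2,3,7}. Remove smallest leaf 2, emit neighbor 4.
Step 2: leaves = {3,7}. Remove smallest leaf 3, emit neighbor 6.
Step 3: leaves = {6,7}. Remove smallest leaf 6, emit neighbor 4.
Step 4: leaves = {4,7}. Remove smallest leaf 4, emit neighbor 5.
Step 5: leaves = {5,7}. Remove smallest leaf 5, emit neighbor 1.
Done: 2 vertices remain (1, 7). Sequence = [4 6 4 5 1]

Answer: 4 6 4 5 1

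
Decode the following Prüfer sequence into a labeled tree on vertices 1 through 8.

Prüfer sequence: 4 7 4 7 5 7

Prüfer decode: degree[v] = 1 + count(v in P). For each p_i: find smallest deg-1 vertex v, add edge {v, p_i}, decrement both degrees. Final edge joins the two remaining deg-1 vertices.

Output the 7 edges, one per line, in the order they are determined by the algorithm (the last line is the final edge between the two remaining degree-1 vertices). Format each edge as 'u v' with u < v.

Answer: 1 4
2 7
3 4
4 7
5 6
5 7
7 8

Derivation:
Initial degrees: {1:1, 2:1, 3:1, 4:3, 5:2, 6:1, 7:4, 8:1}
Step 1: smallest deg-1 vertex = 1, p_1 = 4. Add edge {1,4}. Now deg[1]=0, deg[4]=2.
Step 2: smallest deg-1 vertex = 2, p_2 = 7. Add edge {2,7}. Now deg[2]=0, deg[7]=3.
Step 3: smallest deg-1 vertex = 3, p_3 = 4. Add edge {3,4}. Now deg[3]=0, deg[4]=1.
Step 4: smallest deg-1 vertex = 4, p_4 = 7. Add edge {4,7}. Now deg[4]=0, deg[7]=2.
Step 5: smallest deg-1 vertex = 6, p_5 = 5. Add edge {5,6}. Now deg[6]=0, deg[5]=1.
Step 6: smallest deg-1 vertex = 5, p_6 = 7. Add edge {5,7}. Now deg[5]=0, deg[7]=1.
Final: two remaining deg-1 vertices are 7, 8. Add edge {7,8}.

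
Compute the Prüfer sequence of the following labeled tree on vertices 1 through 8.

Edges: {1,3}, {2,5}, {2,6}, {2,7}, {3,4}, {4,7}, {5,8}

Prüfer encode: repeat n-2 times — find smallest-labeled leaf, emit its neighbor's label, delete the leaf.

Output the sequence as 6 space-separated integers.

Step 1: leaves = {1,6,8}. Remove smallest leaf 1, emit neighbor 3.
Step 2: leaves = {3,6,8}. Remove smallest leaf 3, emit neighbor 4.
Step 3: leaves = {4,6,8}. Remove smallest leaf 4, emit neighbor 7.
Step 4: leaves = {6,7,8}. Remove smallest leaf 6, emit neighbor 2.
Step 5: leaves = {7,8}. Remove smallest leaf 7, emit neighbor 2.
Step 6: leaves = {2,8}. Remove smallest leaf 2, emit neighbor 5.
Done: 2 vertices remain (5, 8). Sequence = [3 4 7 2 2 5]

Answer: 3 4 7 2 2 5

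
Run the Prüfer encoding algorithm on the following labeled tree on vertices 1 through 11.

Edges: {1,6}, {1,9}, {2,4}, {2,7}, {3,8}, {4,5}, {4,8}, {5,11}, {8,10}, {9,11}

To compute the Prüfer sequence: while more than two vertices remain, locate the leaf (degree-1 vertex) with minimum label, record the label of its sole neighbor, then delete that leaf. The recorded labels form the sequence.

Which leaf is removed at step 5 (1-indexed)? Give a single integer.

Step 1: current leaves = {3,6,7,10}. Remove leaf 3 (neighbor: 8).
Step 2: current leaves = {6,7,10}. Remove leaf 6 (neighbor: 1).
Step 3: current leaves = {1,7,10}. Remove leaf 1 (neighbor: 9).
Step 4: current leaves = {7,9,10}. Remove leaf 7 (neighbor: 2).
Step 5: current leaves = {2,9,10}. Remove leaf 2 (neighbor: 4).

Answer: 2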